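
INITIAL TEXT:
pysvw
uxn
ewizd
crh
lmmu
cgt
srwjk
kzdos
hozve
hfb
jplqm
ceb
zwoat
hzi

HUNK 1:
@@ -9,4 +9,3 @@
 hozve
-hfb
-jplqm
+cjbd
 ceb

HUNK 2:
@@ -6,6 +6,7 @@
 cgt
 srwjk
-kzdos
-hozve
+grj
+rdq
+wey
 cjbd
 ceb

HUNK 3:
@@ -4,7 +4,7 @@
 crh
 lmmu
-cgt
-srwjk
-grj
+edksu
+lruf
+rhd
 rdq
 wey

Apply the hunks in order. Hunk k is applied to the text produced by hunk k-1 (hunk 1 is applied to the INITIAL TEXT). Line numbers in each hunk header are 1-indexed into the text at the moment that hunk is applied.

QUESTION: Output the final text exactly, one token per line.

Hunk 1: at line 9 remove [hfb,jplqm] add [cjbd] -> 13 lines: pysvw uxn ewizd crh lmmu cgt srwjk kzdos hozve cjbd ceb zwoat hzi
Hunk 2: at line 6 remove [kzdos,hozve] add [grj,rdq,wey] -> 14 lines: pysvw uxn ewizd crh lmmu cgt srwjk grj rdq wey cjbd ceb zwoat hzi
Hunk 3: at line 4 remove [cgt,srwjk,grj] add [edksu,lruf,rhd] -> 14 lines: pysvw uxn ewizd crh lmmu edksu lruf rhd rdq wey cjbd ceb zwoat hzi

Answer: pysvw
uxn
ewizd
crh
lmmu
edksu
lruf
rhd
rdq
wey
cjbd
ceb
zwoat
hzi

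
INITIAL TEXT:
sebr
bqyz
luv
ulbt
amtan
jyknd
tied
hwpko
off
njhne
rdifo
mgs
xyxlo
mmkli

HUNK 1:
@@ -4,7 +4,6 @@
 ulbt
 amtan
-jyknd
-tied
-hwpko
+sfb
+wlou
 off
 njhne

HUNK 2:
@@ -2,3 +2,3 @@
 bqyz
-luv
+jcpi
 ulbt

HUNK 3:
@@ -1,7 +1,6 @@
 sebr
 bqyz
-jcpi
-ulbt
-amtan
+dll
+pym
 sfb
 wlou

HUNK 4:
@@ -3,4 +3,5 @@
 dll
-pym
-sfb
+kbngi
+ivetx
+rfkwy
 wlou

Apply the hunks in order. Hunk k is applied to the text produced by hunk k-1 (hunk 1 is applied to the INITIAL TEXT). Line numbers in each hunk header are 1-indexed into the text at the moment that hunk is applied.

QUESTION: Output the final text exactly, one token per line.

Hunk 1: at line 4 remove [jyknd,tied,hwpko] add [sfb,wlou] -> 13 lines: sebr bqyz luv ulbt amtan sfb wlou off njhne rdifo mgs xyxlo mmkli
Hunk 2: at line 2 remove [luv] add [jcpi] -> 13 lines: sebr bqyz jcpi ulbt amtan sfb wlou off njhne rdifo mgs xyxlo mmkli
Hunk 3: at line 1 remove [jcpi,ulbt,amtan] add [dll,pym] -> 12 lines: sebr bqyz dll pym sfb wlou off njhne rdifo mgs xyxlo mmkli
Hunk 4: at line 3 remove [pym,sfb] add [kbngi,ivetx,rfkwy] -> 13 lines: sebr bqyz dll kbngi ivetx rfkwy wlou off njhne rdifo mgs xyxlo mmkli

Answer: sebr
bqyz
dll
kbngi
ivetx
rfkwy
wlou
off
njhne
rdifo
mgs
xyxlo
mmkli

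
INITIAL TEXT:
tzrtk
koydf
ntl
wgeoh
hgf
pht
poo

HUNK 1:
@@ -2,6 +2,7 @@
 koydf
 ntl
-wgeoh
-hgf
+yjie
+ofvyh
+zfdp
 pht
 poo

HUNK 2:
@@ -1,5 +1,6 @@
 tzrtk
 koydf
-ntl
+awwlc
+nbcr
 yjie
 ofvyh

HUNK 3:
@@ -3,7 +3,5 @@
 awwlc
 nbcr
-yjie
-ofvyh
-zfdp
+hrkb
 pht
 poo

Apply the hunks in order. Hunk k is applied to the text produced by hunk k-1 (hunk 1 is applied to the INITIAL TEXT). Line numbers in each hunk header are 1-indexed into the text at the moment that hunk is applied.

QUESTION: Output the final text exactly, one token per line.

Answer: tzrtk
koydf
awwlc
nbcr
hrkb
pht
poo

Derivation:
Hunk 1: at line 2 remove [wgeoh,hgf] add [yjie,ofvyh,zfdp] -> 8 lines: tzrtk koydf ntl yjie ofvyh zfdp pht poo
Hunk 2: at line 1 remove [ntl] add [awwlc,nbcr] -> 9 lines: tzrtk koydf awwlc nbcr yjie ofvyh zfdp pht poo
Hunk 3: at line 3 remove [yjie,ofvyh,zfdp] add [hrkb] -> 7 lines: tzrtk koydf awwlc nbcr hrkb pht poo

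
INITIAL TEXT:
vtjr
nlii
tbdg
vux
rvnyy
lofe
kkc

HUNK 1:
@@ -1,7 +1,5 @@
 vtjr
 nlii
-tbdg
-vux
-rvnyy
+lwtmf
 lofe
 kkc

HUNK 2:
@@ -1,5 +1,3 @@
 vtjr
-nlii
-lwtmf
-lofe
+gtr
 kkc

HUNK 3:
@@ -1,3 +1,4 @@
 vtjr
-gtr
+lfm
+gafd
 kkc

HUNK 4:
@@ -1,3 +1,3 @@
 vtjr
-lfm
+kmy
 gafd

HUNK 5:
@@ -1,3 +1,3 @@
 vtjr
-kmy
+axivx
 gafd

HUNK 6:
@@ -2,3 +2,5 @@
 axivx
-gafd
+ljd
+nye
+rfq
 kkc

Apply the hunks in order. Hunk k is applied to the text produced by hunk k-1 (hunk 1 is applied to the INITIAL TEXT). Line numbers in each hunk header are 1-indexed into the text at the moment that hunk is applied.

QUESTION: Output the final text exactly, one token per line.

Hunk 1: at line 1 remove [tbdg,vux,rvnyy] add [lwtmf] -> 5 lines: vtjr nlii lwtmf lofe kkc
Hunk 2: at line 1 remove [nlii,lwtmf,lofe] add [gtr] -> 3 lines: vtjr gtr kkc
Hunk 3: at line 1 remove [gtr] add [lfm,gafd] -> 4 lines: vtjr lfm gafd kkc
Hunk 4: at line 1 remove [lfm] add [kmy] -> 4 lines: vtjr kmy gafd kkc
Hunk 5: at line 1 remove [kmy] add [axivx] -> 4 lines: vtjr axivx gafd kkc
Hunk 6: at line 2 remove [gafd] add [ljd,nye,rfq] -> 6 lines: vtjr axivx ljd nye rfq kkc

Answer: vtjr
axivx
ljd
nye
rfq
kkc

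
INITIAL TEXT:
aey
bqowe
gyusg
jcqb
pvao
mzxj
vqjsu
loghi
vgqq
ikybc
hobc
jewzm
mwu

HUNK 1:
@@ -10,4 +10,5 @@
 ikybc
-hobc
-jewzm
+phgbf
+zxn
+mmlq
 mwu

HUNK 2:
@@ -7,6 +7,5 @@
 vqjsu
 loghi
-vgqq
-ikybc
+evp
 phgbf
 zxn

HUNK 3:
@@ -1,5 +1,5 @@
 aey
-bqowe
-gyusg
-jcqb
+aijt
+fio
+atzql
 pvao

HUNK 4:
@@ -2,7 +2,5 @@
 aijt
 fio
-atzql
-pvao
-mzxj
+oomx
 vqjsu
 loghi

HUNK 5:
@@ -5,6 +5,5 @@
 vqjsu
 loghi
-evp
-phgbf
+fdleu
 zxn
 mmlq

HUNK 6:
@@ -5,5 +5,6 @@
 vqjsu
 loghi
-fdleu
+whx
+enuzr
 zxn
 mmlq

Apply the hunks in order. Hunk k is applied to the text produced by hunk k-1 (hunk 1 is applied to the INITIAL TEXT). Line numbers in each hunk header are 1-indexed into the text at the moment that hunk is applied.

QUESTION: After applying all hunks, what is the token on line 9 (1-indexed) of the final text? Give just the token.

Hunk 1: at line 10 remove [hobc,jewzm] add [phgbf,zxn,mmlq] -> 14 lines: aey bqowe gyusg jcqb pvao mzxj vqjsu loghi vgqq ikybc phgbf zxn mmlq mwu
Hunk 2: at line 7 remove [vgqq,ikybc] add [evp] -> 13 lines: aey bqowe gyusg jcqb pvao mzxj vqjsu loghi evp phgbf zxn mmlq mwu
Hunk 3: at line 1 remove [bqowe,gyusg,jcqb] add [aijt,fio,atzql] -> 13 lines: aey aijt fio atzql pvao mzxj vqjsu loghi evp phgbf zxn mmlq mwu
Hunk 4: at line 2 remove [atzql,pvao,mzxj] add [oomx] -> 11 lines: aey aijt fio oomx vqjsu loghi evp phgbf zxn mmlq mwu
Hunk 5: at line 5 remove [evp,phgbf] add [fdleu] -> 10 lines: aey aijt fio oomx vqjsu loghi fdleu zxn mmlq mwu
Hunk 6: at line 5 remove [fdleu] add [whx,enuzr] -> 11 lines: aey aijt fio oomx vqjsu loghi whx enuzr zxn mmlq mwu
Final line 9: zxn

Answer: zxn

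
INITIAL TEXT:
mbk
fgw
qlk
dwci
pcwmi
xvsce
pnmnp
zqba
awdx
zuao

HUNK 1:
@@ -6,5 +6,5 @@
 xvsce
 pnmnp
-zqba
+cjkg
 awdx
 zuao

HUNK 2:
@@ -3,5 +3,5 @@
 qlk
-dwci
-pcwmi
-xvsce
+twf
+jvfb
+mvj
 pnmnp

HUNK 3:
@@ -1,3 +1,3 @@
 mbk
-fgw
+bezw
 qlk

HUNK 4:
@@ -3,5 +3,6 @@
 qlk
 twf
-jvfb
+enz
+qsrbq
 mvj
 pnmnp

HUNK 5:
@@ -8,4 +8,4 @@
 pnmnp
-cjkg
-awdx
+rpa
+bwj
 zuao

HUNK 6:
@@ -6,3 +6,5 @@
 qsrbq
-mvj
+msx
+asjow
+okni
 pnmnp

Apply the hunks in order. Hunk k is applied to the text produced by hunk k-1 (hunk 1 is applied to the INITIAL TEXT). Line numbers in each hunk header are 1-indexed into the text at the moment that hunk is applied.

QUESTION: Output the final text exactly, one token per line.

Hunk 1: at line 6 remove [zqba] add [cjkg] -> 10 lines: mbk fgw qlk dwci pcwmi xvsce pnmnp cjkg awdx zuao
Hunk 2: at line 3 remove [dwci,pcwmi,xvsce] add [twf,jvfb,mvj] -> 10 lines: mbk fgw qlk twf jvfb mvj pnmnp cjkg awdx zuao
Hunk 3: at line 1 remove [fgw] add [bezw] -> 10 lines: mbk bezw qlk twf jvfb mvj pnmnp cjkg awdx zuao
Hunk 4: at line 3 remove [jvfb] add [enz,qsrbq] -> 11 lines: mbk bezw qlk twf enz qsrbq mvj pnmnp cjkg awdx zuao
Hunk 5: at line 8 remove [cjkg,awdx] add [rpa,bwj] -> 11 lines: mbk bezw qlk twf enz qsrbq mvj pnmnp rpa bwj zuao
Hunk 6: at line 6 remove [mvj] add [msx,asjow,okni] -> 13 lines: mbk bezw qlk twf enz qsrbq msx asjow okni pnmnp rpa bwj zuao

Answer: mbk
bezw
qlk
twf
enz
qsrbq
msx
asjow
okni
pnmnp
rpa
bwj
zuao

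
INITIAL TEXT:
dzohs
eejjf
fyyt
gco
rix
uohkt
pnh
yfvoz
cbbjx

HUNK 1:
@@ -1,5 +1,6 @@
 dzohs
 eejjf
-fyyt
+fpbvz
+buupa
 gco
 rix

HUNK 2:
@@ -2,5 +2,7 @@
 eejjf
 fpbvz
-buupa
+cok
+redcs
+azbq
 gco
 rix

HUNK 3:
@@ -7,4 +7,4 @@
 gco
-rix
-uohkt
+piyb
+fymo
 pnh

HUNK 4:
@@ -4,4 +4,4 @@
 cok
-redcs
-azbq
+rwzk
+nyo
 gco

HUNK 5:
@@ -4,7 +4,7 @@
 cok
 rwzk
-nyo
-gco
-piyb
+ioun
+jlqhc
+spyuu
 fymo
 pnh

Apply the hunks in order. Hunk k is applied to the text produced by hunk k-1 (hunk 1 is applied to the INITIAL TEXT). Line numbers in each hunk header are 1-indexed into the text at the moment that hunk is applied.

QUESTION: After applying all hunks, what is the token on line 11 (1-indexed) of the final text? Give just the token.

Answer: yfvoz

Derivation:
Hunk 1: at line 1 remove [fyyt] add [fpbvz,buupa] -> 10 lines: dzohs eejjf fpbvz buupa gco rix uohkt pnh yfvoz cbbjx
Hunk 2: at line 2 remove [buupa] add [cok,redcs,azbq] -> 12 lines: dzohs eejjf fpbvz cok redcs azbq gco rix uohkt pnh yfvoz cbbjx
Hunk 3: at line 7 remove [rix,uohkt] add [piyb,fymo] -> 12 lines: dzohs eejjf fpbvz cok redcs azbq gco piyb fymo pnh yfvoz cbbjx
Hunk 4: at line 4 remove [redcs,azbq] add [rwzk,nyo] -> 12 lines: dzohs eejjf fpbvz cok rwzk nyo gco piyb fymo pnh yfvoz cbbjx
Hunk 5: at line 4 remove [nyo,gco,piyb] add [ioun,jlqhc,spyuu] -> 12 lines: dzohs eejjf fpbvz cok rwzk ioun jlqhc spyuu fymo pnh yfvoz cbbjx
Final line 11: yfvoz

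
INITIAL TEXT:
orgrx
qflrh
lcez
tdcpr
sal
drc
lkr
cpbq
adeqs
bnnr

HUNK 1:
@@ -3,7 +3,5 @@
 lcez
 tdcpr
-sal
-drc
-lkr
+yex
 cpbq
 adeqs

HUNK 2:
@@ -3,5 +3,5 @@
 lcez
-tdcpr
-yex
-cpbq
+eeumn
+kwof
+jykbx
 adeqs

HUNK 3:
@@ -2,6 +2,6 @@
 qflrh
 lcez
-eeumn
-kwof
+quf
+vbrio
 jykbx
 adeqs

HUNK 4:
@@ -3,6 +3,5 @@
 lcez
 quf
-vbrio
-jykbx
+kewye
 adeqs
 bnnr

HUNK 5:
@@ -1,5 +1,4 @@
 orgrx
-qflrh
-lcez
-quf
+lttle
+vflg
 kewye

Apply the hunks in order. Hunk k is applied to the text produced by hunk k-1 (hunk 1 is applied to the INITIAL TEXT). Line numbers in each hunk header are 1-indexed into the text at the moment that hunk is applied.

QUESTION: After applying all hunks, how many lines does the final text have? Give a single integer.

Answer: 6

Derivation:
Hunk 1: at line 3 remove [sal,drc,lkr] add [yex] -> 8 lines: orgrx qflrh lcez tdcpr yex cpbq adeqs bnnr
Hunk 2: at line 3 remove [tdcpr,yex,cpbq] add [eeumn,kwof,jykbx] -> 8 lines: orgrx qflrh lcez eeumn kwof jykbx adeqs bnnr
Hunk 3: at line 2 remove [eeumn,kwof] add [quf,vbrio] -> 8 lines: orgrx qflrh lcez quf vbrio jykbx adeqs bnnr
Hunk 4: at line 3 remove [vbrio,jykbx] add [kewye] -> 7 lines: orgrx qflrh lcez quf kewye adeqs bnnr
Hunk 5: at line 1 remove [qflrh,lcez,quf] add [lttle,vflg] -> 6 lines: orgrx lttle vflg kewye adeqs bnnr
Final line count: 6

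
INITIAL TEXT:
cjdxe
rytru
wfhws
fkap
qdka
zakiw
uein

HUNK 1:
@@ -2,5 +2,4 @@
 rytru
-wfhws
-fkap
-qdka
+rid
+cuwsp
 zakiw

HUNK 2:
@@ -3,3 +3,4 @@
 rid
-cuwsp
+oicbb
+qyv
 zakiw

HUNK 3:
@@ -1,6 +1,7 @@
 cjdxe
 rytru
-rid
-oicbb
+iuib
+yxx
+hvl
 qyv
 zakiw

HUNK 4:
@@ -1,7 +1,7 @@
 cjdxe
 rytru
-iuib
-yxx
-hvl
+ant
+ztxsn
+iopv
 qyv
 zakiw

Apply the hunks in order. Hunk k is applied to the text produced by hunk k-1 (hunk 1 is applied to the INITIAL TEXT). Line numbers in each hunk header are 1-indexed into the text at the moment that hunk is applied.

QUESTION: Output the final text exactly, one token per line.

Answer: cjdxe
rytru
ant
ztxsn
iopv
qyv
zakiw
uein

Derivation:
Hunk 1: at line 2 remove [wfhws,fkap,qdka] add [rid,cuwsp] -> 6 lines: cjdxe rytru rid cuwsp zakiw uein
Hunk 2: at line 3 remove [cuwsp] add [oicbb,qyv] -> 7 lines: cjdxe rytru rid oicbb qyv zakiw uein
Hunk 3: at line 1 remove [rid,oicbb] add [iuib,yxx,hvl] -> 8 lines: cjdxe rytru iuib yxx hvl qyv zakiw uein
Hunk 4: at line 1 remove [iuib,yxx,hvl] add [ant,ztxsn,iopv] -> 8 lines: cjdxe rytru ant ztxsn iopv qyv zakiw uein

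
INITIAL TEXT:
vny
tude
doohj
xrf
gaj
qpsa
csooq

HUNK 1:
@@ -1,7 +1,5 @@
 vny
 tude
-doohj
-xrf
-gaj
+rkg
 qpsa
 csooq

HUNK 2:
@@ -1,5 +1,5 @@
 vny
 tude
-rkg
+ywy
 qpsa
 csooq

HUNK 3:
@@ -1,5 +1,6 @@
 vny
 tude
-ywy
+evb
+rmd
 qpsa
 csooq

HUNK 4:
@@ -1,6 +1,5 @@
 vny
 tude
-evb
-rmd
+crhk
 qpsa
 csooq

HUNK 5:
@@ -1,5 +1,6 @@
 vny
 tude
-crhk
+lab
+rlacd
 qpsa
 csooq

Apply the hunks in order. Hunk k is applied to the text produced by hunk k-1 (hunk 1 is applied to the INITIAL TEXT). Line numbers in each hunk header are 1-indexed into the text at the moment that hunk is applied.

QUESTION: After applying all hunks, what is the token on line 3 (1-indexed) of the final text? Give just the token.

Hunk 1: at line 1 remove [doohj,xrf,gaj] add [rkg] -> 5 lines: vny tude rkg qpsa csooq
Hunk 2: at line 1 remove [rkg] add [ywy] -> 5 lines: vny tude ywy qpsa csooq
Hunk 3: at line 1 remove [ywy] add [evb,rmd] -> 6 lines: vny tude evb rmd qpsa csooq
Hunk 4: at line 1 remove [evb,rmd] add [crhk] -> 5 lines: vny tude crhk qpsa csooq
Hunk 5: at line 1 remove [crhk] add [lab,rlacd] -> 6 lines: vny tude lab rlacd qpsa csooq
Final line 3: lab

Answer: lab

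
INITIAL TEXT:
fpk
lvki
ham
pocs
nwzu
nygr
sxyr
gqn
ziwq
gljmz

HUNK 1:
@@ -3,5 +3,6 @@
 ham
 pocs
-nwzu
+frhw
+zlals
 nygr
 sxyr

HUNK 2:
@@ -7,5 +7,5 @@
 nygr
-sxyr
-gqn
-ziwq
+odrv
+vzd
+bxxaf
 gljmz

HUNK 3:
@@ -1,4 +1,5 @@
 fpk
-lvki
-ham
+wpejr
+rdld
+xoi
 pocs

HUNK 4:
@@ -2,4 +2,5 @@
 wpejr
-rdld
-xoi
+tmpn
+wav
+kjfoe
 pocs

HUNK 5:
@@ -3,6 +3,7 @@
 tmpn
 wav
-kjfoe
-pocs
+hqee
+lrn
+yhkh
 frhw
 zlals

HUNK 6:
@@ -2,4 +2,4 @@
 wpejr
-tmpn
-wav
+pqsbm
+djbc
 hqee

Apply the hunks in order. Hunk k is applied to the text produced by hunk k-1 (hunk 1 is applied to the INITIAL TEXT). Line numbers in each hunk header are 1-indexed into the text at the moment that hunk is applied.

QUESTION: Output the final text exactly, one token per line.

Answer: fpk
wpejr
pqsbm
djbc
hqee
lrn
yhkh
frhw
zlals
nygr
odrv
vzd
bxxaf
gljmz

Derivation:
Hunk 1: at line 3 remove [nwzu] add [frhw,zlals] -> 11 lines: fpk lvki ham pocs frhw zlals nygr sxyr gqn ziwq gljmz
Hunk 2: at line 7 remove [sxyr,gqn,ziwq] add [odrv,vzd,bxxaf] -> 11 lines: fpk lvki ham pocs frhw zlals nygr odrv vzd bxxaf gljmz
Hunk 3: at line 1 remove [lvki,ham] add [wpejr,rdld,xoi] -> 12 lines: fpk wpejr rdld xoi pocs frhw zlals nygr odrv vzd bxxaf gljmz
Hunk 4: at line 2 remove [rdld,xoi] add [tmpn,wav,kjfoe] -> 13 lines: fpk wpejr tmpn wav kjfoe pocs frhw zlals nygr odrv vzd bxxaf gljmz
Hunk 5: at line 3 remove [kjfoe,pocs] add [hqee,lrn,yhkh] -> 14 lines: fpk wpejr tmpn wav hqee lrn yhkh frhw zlals nygr odrv vzd bxxaf gljmz
Hunk 6: at line 2 remove [tmpn,wav] add [pqsbm,djbc] -> 14 lines: fpk wpejr pqsbm djbc hqee lrn yhkh frhw zlals nygr odrv vzd bxxaf gljmz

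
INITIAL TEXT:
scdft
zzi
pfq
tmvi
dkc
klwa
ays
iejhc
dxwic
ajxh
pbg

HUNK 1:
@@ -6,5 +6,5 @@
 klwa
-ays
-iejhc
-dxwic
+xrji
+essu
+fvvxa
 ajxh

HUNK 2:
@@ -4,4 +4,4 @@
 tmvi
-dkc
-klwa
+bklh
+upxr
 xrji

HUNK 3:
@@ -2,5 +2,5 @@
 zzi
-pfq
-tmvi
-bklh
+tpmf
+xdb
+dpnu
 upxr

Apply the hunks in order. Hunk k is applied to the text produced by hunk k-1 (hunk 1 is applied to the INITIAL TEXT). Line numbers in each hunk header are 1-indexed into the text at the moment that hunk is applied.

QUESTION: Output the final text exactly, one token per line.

Answer: scdft
zzi
tpmf
xdb
dpnu
upxr
xrji
essu
fvvxa
ajxh
pbg

Derivation:
Hunk 1: at line 6 remove [ays,iejhc,dxwic] add [xrji,essu,fvvxa] -> 11 lines: scdft zzi pfq tmvi dkc klwa xrji essu fvvxa ajxh pbg
Hunk 2: at line 4 remove [dkc,klwa] add [bklh,upxr] -> 11 lines: scdft zzi pfq tmvi bklh upxr xrji essu fvvxa ajxh pbg
Hunk 3: at line 2 remove [pfq,tmvi,bklh] add [tpmf,xdb,dpnu] -> 11 lines: scdft zzi tpmf xdb dpnu upxr xrji essu fvvxa ajxh pbg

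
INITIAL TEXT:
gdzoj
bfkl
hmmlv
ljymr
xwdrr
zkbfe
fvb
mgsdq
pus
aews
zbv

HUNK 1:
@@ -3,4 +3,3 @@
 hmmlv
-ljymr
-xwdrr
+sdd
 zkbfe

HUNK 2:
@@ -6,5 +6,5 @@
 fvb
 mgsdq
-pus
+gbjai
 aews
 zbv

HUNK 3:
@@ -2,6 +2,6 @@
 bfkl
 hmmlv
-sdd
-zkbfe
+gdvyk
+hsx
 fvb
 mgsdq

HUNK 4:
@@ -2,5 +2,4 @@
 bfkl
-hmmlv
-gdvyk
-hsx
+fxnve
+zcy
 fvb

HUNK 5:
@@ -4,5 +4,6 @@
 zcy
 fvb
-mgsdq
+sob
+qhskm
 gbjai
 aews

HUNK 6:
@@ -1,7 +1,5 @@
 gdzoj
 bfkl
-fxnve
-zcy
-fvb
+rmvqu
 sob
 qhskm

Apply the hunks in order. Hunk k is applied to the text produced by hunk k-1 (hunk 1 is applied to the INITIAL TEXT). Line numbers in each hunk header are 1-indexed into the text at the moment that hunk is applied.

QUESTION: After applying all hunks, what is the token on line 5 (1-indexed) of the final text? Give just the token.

Hunk 1: at line 3 remove [ljymr,xwdrr] add [sdd] -> 10 lines: gdzoj bfkl hmmlv sdd zkbfe fvb mgsdq pus aews zbv
Hunk 2: at line 6 remove [pus] add [gbjai] -> 10 lines: gdzoj bfkl hmmlv sdd zkbfe fvb mgsdq gbjai aews zbv
Hunk 3: at line 2 remove [sdd,zkbfe] add [gdvyk,hsx] -> 10 lines: gdzoj bfkl hmmlv gdvyk hsx fvb mgsdq gbjai aews zbv
Hunk 4: at line 2 remove [hmmlv,gdvyk,hsx] add [fxnve,zcy] -> 9 lines: gdzoj bfkl fxnve zcy fvb mgsdq gbjai aews zbv
Hunk 5: at line 4 remove [mgsdq] add [sob,qhskm] -> 10 lines: gdzoj bfkl fxnve zcy fvb sob qhskm gbjai aews zbv
Hunk 6: at line 1 remove [fxnve,zcy,fvb] add [rmvqu] -> 8 lines: gdzoj bfkl rmvqu sob qhskm gbjai aews zbv
Final line 5: qhskm

Answer: qhskm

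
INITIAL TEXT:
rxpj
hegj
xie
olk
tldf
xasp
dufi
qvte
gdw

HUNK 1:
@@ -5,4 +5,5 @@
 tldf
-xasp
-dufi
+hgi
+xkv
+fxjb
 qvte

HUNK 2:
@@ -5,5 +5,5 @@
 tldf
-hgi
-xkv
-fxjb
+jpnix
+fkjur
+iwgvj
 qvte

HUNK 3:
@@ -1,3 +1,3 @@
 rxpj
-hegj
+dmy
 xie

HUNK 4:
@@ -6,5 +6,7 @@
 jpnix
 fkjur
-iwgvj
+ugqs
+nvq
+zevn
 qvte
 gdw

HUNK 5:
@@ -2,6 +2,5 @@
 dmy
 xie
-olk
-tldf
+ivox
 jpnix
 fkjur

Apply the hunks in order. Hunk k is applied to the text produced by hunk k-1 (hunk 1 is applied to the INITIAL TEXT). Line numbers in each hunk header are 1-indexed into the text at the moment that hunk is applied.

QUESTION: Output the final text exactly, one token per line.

Answer: rxpj
dmy
xie
ivox
jpnix
fkjur
ugqs
nvq
zevn
qvte
gdw

Derivation:
Hunk 1: at line 5 remove [xasp,dufi] add [hgi,xkv,fxjb] -> 10 lines: rxpj hegj xie olk tldf hgi xkv fxjb qvte gdw
Hunk 2: at line 5 remove [hgi,xkv,fxjb] add [jpnix,fkjur,iwgvj] -> 10 lines: rxpj hegj xie olk tldf jpnix fkjur iwgvj qvte gdw
Hunk 3: at line 1 remove [hegj] add [dmy] -> 10 lines: rxpj dmy xie olk tldf jpnix fkjur iwgvj qvte gdw
Hunk 4: at line 6 remove [iwgvj] add [ugqs,nvq,zevn] -> 12 lines: rxpj dmy xie olk tldf jpnix fkjur ugqs nvq zevn qvte gdw
Hunk 5: at line 2 remove [olk,tldf] add [ivox] -> 11 lines: rxpj dmy xie ivox jpnix fkjur ugqs nvq zevn qvte gdw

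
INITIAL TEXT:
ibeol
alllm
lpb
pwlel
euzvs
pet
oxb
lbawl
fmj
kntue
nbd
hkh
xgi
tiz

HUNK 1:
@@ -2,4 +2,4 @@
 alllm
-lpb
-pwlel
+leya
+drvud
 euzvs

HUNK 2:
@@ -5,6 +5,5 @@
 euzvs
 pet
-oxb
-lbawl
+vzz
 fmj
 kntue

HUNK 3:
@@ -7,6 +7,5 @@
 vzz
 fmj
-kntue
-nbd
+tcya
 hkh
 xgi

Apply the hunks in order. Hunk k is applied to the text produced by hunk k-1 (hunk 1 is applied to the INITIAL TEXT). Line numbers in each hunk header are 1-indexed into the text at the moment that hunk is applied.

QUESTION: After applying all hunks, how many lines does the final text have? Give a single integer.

Answer: 12

Derivation:
Hunk 1: at line 2 remove [lpb,pwlel] add [leya,drvud] -> 14 lines: ibeol alllm leya drvud euzvs pet oxb lbawl fmj kntue nbd hkh xgi tiz
Hunk 2: at line 5 remove [oxb,lbawl] add [vzz] -> 13 lines: ibeol alllm leya drvud euzvs pet vzz fmj kntue nbd hkh xgi tiz
Hunk 3: at line 7 remove [kntue,nbd] add [tcya] -> 12 lines: ibeol alllm leya drvud euzvs pet vzz fmj tcya hkh xgi tiz
Final line count: 12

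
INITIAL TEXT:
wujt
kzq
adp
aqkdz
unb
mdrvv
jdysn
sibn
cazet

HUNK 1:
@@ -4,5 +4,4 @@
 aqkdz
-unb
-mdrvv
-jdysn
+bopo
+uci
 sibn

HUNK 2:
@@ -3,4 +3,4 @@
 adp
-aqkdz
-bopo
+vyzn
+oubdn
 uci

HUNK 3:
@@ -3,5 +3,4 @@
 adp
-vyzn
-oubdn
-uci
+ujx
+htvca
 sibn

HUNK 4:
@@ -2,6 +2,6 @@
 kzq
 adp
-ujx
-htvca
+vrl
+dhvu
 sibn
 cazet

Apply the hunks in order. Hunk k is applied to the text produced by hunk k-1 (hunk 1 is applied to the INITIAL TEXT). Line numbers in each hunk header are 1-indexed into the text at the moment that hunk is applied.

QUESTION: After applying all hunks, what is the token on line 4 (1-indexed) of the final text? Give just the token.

Answer: vrl

Derivation:
Hunk 1: at line 4 remove [unb,mdrvv,jdysn] add [bopo,uci] -> 8 lines: wujt kzq adp aqkdz bopo uci sibn cazet
Hunk 2: at line 3 remove [aqkdz,bopo] add [vyzn,oubdn] -> 8 lines: wujt kzq adp vyzn oubdn uci sibn cazet
Hunk 3: at line 3 remove [vyzn,oubdn,uci] add [ujx,htvca] -> 7 lines: wujt kzq adp ujx htvca sibn cazet
Hunk 4: at line 2 remove [ujx,htvca] add [vrl,dhvu] -> 7 lines: wujt kzq adp vrl dhvu sibn cazet
Final line 4: vrl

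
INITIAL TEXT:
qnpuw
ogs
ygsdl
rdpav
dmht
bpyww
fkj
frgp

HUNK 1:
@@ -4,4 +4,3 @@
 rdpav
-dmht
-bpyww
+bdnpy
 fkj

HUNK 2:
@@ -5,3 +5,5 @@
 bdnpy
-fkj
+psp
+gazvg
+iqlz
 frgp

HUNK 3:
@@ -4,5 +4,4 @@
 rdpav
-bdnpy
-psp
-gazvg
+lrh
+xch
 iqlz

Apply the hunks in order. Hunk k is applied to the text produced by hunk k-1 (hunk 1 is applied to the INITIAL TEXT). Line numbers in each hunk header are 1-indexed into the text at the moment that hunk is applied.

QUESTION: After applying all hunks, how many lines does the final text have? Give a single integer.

Hunk 1: at line 4 remove [dmht,bpyww] add [bdnpy] -> 7 lines: qnpuw ogs ygsdl rdpav bdnpy fkj frgp
Hunk 2: at line 5 remove [fkj] add [psp,gazvg,iqlz] -> 9 lines: qnpuw ogs ygsdl rdpav bdnpy psp gazvg iqlz frgp
Hunk 3: at line 4 remove [bdnpy,psp,gazvg] add [lrh,xch] -> 8 lines: qnpuw ogs ygsdl rdpav lrh xch iqlz frgp
Final line count: 8

Answer: 8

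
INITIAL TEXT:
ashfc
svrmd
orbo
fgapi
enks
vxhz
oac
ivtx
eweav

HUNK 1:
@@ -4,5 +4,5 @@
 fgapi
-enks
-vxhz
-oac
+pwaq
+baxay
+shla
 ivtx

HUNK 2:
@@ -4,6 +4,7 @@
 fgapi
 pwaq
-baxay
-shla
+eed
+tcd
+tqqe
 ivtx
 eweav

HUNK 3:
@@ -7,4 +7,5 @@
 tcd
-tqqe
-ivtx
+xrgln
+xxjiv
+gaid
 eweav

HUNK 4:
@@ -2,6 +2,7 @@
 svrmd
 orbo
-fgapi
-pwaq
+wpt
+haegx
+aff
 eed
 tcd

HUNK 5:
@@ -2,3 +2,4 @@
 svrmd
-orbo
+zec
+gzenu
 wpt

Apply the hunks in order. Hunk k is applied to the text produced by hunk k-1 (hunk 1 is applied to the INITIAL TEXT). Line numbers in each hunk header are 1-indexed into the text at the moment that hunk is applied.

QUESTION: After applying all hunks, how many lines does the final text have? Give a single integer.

Hunk 1: at line 4 remove [enks,vxhz,oac] add [pwaq,baxay,shla] -> 9 lines: ashfc svrmd orbo fgapi pwaq baxay shla ivtx eweav
Hunk 2: at line 4 remove [baxay,shla] add [eed,tcd,tqqe] -> 10 lines: ashfc svrmd orbo fgapi pwaq eed tcd tqqe ivtx eweav
Hunk 3: at line 7 remove [tqqe,ivtx] add [xrgln,xxjiv,gaid] -> 11 lines: ashfc svrmd orbo fgapi pwaq eed tcd xrgln xxjiv gaid eweav
Hunk 4: at line 2 remove [fgapi,pwaq] add [wpt,haegx,aff] -> 12 lines: ashfc svrmd orbo wpt haegx aff eed tcd xrgln xxjiv gaid eweav
Hunk 5: at line 2 remove [orbo] add [zec,gzenu] -> 13 lines: ashfc svrmd zec gzenu wpt haegx aff eed tcd xrgln xxjiv gaid eweav
Final line count: 13

Answer: 13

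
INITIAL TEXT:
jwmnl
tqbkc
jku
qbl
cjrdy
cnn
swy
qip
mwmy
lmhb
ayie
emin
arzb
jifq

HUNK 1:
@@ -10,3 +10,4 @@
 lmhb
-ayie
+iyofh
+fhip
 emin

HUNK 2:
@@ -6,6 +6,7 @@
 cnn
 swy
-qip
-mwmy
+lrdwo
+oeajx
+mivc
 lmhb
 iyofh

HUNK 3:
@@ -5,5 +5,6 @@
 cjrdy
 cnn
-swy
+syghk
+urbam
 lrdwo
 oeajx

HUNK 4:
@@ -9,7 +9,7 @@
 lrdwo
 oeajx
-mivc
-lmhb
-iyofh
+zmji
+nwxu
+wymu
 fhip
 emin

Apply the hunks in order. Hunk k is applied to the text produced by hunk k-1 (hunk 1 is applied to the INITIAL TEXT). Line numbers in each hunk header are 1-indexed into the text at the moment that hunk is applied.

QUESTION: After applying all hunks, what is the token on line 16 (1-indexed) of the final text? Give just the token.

Answer: arzb

Derivation:
Hunk 1: at line 10 remove [ayie] add [iyofh,fhip] -> 15 lines: jwmnl tqbkc jku qbl cjrdy cnn swy qip mwmy lmhb iyofh fhip emin arzb jifq
Hunk 2: at line 6 remove [qip,mwmy] add [lrdwo,oeajx,mivc] -> 16 lines: jwmnl tqbkc jku qbl cjrdy cnn swy lrdwo oeajx mivc lmhb iyofh fhip emin arzb jifq
Hunk 3: at line 5 remove [swy] add [syghk,urbam] -> 17 lines: jwmnl tqbkc jku qbl cjrdy cnn syghk urbam lrdwo oeajx mivc lmhb iyofh fhip emin arzb jifq
Hunk 4: at line 9 remove [mivc,lmhb,iyofh] add [zmji,nwxu,wymu] -> 17 lines: jwmnl tqbkc jku qbl cjrdy cnn syghk urbam lrdwo oeajx zmji nwxu wymu fhip emin arzb jifq
Final line 16: arzb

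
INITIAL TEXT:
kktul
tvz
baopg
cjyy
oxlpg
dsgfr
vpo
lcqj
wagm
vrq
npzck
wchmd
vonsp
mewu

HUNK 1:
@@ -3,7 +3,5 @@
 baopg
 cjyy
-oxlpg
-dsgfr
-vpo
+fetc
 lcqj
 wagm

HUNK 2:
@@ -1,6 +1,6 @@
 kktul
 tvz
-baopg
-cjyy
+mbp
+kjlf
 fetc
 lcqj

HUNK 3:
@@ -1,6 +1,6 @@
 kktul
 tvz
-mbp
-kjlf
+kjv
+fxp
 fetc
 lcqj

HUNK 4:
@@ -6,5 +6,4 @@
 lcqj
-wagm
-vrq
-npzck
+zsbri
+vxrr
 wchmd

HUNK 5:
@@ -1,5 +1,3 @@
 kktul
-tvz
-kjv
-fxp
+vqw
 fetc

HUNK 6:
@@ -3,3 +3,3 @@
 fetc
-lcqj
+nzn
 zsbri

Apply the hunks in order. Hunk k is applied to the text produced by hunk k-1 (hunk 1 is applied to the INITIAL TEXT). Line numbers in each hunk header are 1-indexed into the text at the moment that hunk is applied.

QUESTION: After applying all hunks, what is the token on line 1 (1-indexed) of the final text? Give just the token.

Hunk 1: at line 3 remove [oxlpg,dsgfr,vpo] add [fetc] -> 12 lines: kktul tvz baopg cjyy fetc lcqj wagm vrq npzck wchmd vonsp mewu
Hunk 2: at line 1 remove [baopg,cjyy] add [mbp,kjlf] -> 12 lines: kktul tvz mbp kjlf fetc lcqj wagm vrq npzck wchmd vonsp mewu
Hunk 3: at line 1 remove [mbp,kjlf] add [kjv,fxp] -> 12 lines: kktul tvz kjv fxp fetc lcqj wagm vrq npzck wchmd vonsp mewu
Hunk 4: at line 6 remove [wagm,vrq,npzck] add [zsbri,vxrr] -> 11 lines: kktul tvz kjv fxp fetc lcqj zsbri vxrr wchmd vonsp mewu
Hunk 5: at line 1 remove [tvz,kjv,fxp] add [vqw] -> 9 lines: kktul vqw fetc lcqj zsbri vxrr wchmd vonsp mewu
Hunk 6: at line 3 remove [lcqj] add [nzn] -> 9 lines: kktul vqw fetc nzn zsbri vxrr wchmd vonsp mewu
Final line 1: kktul

Answer: kktul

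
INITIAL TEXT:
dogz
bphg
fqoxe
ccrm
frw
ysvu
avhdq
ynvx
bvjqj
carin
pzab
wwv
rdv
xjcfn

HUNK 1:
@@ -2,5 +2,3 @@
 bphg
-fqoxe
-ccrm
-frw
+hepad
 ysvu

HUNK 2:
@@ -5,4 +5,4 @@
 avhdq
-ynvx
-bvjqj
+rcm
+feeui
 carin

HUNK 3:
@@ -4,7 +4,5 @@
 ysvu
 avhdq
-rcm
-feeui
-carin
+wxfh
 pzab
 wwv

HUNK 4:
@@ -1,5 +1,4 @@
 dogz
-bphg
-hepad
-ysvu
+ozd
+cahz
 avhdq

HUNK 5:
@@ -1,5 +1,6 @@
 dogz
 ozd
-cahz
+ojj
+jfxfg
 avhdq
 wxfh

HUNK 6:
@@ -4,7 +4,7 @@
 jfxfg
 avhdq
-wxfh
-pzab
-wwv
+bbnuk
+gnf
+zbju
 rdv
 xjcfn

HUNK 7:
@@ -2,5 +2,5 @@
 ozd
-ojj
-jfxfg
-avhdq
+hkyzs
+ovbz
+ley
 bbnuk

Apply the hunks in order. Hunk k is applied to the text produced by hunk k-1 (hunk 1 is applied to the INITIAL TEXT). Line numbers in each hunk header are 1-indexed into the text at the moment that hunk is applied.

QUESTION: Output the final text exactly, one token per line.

Answer: dogz
ozd
hkyzs
ovbz
ley
bbnuk
gnf
zbju
rdv
xjcfn

Derivation:
Hunk 1: at line 2 remove [fqoxe,ccrm,frw] add [hepad] -> 12 lines: dogz bphg hepad ysvu avhdq ynvx bvjqj carin pzab wwv rdv xjcfn
Hunk 2: at line 5 remove [ynvx,bvjqj] add [rcm,feeui] -> 12 lines: dogz bphg hepad ysvu avhdq rcm feeui carin pzab wwv rdv xjcfn
Hunk 3: at line 4 remove [rcm,feeui,carin] add [wxfh] -> 10 lines: dogz bphg hepad ysvu avhdq wxfh pzab wwv rdv xjcfn
Hunk 4: at line 1 remove [bphg,hepad,ysvu] add [ozd,cahz] -> 9 lines: dogz ozd cahz avhdq wxfh pzab wwv rdv xjcfn
Hunk 5: at line 1 remove [cahz] add [ojj,jfxfg] -> 10 lines: dogz ozd ojj jfxfg avhdq wxfh pzab wwv rdv xjcfn
Hunk 6: at line 4 remove [wxfh,pzab,wwv] add [bbnuk,gnf,zbju] -> 10 lines: dogz ozd ojj jfxfg avhdq bbnuk gnf zbju rdv xjcfn
Hunk 7: at line 2 remove [ojj,jfxfg,avhdq] add [hkyzs,ovbz,ley] -> 10 lines: dogz ozd hkyzs ovbz ley bbnuk gnf zbju rdv xjcfn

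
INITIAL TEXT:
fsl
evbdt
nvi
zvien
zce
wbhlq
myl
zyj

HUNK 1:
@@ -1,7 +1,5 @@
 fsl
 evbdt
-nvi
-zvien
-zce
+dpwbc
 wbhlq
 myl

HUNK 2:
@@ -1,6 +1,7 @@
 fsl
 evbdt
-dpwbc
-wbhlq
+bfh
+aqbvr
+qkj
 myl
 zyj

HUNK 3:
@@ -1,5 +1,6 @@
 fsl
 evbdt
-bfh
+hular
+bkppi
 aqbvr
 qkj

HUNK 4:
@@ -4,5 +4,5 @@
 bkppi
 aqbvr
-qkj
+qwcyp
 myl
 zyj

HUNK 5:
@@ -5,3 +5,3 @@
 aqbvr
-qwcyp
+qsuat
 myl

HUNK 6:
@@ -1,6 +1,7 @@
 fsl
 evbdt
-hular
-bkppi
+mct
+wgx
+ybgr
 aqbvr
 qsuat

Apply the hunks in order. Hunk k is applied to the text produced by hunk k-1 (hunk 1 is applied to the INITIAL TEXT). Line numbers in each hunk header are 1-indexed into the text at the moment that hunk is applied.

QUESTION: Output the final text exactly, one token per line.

Hunk 1: at line 1 remove [nvi,zvien,zce] add [dpwbc] -> 6 lines: fsl evbdt dpwbc wbhlq myl zyj
Hunk 2: at line 1 remove [dpwbc,wbhlq] add [bfh,aqbvr,qkj] -> 7 lines: fsl evbdt bfh aqbvr qkj myl zyj
Hunk 3: at line 1 remove [bfh] add [hular,bkppi] -> 8 lines: fsl evbdt hular bkppi aqbvr qkj myl zyj
Hunk 4: at line 4 remove [qkj] add [qwcyp] -> 8 lines: fsl evbdt hular bkppi aqbvr qwcyp myl zyj
Hunk 5: at line 5 remove [qwcyp] add [qsuat] -> 8 lines: fsl evbdt hular bkppi aqbvr qsuat myl zyj
Hunk 6: at line 1 remove [hular,bkppi] add [mct,wgx,ybgr] -> 9 lines: fsl evbdt mct wgx ybgr aqbvr qsuat myl zyj

Answer: fsl
evbdt
mct
wgx
ybgr
aqbvr
qsuat
myl
zyj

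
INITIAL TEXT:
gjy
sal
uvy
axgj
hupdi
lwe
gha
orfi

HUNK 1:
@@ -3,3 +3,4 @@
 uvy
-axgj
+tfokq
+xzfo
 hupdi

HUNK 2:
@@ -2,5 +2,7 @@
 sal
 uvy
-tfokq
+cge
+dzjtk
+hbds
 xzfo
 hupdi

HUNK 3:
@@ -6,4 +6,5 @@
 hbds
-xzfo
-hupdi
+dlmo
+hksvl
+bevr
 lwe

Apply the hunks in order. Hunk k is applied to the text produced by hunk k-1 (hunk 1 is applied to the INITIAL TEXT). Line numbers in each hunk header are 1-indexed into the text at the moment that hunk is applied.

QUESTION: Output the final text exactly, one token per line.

Answer: gjy
sal
uvy
cge
dzjtk
hbds
dlmo
hksvl
bevr
lwe
gha
orfi

Derivation:
Hunk 1: at line 3 remove [axgj] add [tfokq,xzfo] -> 9 lines: gjy sal uvy tfokq xzfo hupdi lwe gha orfi
Hunk 2: at line 2 remove [tfokq] add [cge,dzjtk,hbds] -> 11 lines: gjy sal uvy cge dzjtk hbds xzfo hupdi lwe gha orfi
Hunk 3: at line 6 remove [xzfo,hupdi] add [dlmo,hksvl,bevr] -> 12 lines: gjy sal uvy cge dzjtk hbds dlmo hksvl bevr lwe gha orfi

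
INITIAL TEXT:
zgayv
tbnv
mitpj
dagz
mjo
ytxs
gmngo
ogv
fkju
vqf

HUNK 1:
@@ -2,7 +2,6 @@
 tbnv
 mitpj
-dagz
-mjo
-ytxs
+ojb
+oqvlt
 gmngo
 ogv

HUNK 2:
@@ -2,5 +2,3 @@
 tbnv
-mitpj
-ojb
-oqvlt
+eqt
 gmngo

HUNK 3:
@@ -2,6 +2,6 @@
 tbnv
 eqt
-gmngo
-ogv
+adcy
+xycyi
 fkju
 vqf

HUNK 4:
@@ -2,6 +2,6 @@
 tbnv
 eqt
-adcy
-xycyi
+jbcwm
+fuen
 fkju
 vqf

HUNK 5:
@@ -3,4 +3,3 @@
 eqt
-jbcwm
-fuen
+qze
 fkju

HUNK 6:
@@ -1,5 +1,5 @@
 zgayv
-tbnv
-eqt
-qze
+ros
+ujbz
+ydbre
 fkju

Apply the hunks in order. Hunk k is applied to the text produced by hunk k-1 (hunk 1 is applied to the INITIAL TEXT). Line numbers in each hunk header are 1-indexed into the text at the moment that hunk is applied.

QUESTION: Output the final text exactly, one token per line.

Hunk 1: at line 2 remove [dagz,mjo,ytxs] add [ojb,oqvlt] -> 9 lines: zgayv tbnv mitpj ojb oqvlt gmngo ogv fkju vqf
Hunk 2: at line 2 remove [mitpj,ojb,oqvlt] add [eqt] -> 7 lines: zgayv tbnv eqt gmngo ogv fkju vqf
Hunk 3: at line 2 remove [gmngo,ogv] add [adcy,xycyi] -> 7 lines: zgayv tbnv eqt adcy xycyi fkju vqf
Hunk 4: at line 2 remove [adcy,xycyi] add [jbcwm,fuen] -> 7 lines: zgayv tbnv eqt jbcwm fuen fkju vqf
Hunk 5: at line 3 remove [jbcwm,fuen] add [qze] -> 6 lines: zgayv tbnv eqt qze fkju vqf
Hunk 6: at line 1 remove [tbnv,eqt,qze] add [ros,ujbz,ydbre] -> 6 lines: zgayv ros ujbz ydbre fkju vqf

Answer: zgayv
ros
ujbz
ydbre
fkju
vqf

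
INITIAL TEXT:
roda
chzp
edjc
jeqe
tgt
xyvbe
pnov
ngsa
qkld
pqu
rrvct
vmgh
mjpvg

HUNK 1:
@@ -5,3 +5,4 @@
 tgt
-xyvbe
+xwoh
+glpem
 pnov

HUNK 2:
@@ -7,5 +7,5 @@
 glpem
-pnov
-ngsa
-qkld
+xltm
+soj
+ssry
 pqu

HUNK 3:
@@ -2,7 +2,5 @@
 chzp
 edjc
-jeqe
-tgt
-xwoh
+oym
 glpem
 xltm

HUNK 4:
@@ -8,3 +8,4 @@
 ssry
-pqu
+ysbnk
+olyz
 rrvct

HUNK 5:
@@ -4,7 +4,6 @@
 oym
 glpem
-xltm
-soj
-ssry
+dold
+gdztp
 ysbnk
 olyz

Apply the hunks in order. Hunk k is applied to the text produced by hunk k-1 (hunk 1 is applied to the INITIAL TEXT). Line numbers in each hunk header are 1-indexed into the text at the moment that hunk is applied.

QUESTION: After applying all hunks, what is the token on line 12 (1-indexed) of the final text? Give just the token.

Hunk 1: at line 5 remove [xyvbe] add [xwoh,glpem] -> 14 lines: roda chzp edjc jeqe tgt xwoh glpem pnov ngsa qkld pqu rrvct vmgh mjpvg
Hunk 2: at line 7 remove [pnov,ngsa,qkld] add [xltm,soj,ssry] -> 14 lines: roda chzp edjc jeqe tgt xwoh glpem xltm soj ssry pqu rrvct vmgh mjpvg
Hunk 3: at line 2 remove [jeqe,tgt,xwoh] add [oym] -> 12 lines: roda chzp edjc oym glpem xltm soj ssry pqu rrvct vmgh mjpvg
Hunk 4: at line 8 remove [pqu] add [ysbnk,olyz] -> 13 lines: roda chzp edjc oym glpem xltm soj ssry ysbnk olyz rrvct vmgh mjpvg
Hunk 5: at line 4 remove [xltm,soj,ssry] add [dold,gdztp] -> 12 lines: roda chzp edjc oym glpem dold gdztp ysbnk olyz rrvct vmgh mjpvg
Final line 12: mjpvg

Answer: mjpvg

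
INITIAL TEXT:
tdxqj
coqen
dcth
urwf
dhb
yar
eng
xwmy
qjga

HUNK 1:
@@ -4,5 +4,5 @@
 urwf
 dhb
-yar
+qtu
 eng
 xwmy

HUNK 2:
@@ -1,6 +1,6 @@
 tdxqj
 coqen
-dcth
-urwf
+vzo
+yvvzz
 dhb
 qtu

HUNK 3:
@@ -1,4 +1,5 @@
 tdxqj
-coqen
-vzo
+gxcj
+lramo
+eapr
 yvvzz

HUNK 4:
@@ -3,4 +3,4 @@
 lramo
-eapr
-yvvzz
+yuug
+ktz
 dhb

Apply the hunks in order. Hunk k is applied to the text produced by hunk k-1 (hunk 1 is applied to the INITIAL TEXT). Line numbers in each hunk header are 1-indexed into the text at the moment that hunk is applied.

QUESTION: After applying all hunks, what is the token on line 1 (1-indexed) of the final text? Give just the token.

Answer: tdxqj

Derivation:
Hunk 1: at line 4 remove [yar] add [qtu] -> 9 lines: tdxqj coqen dcth urwf dhb qtu eng xwmy qjga
Hunk 2: at line 1 remove [dcth,urwf] add [vzo,yvvzz] -> 9 lines: tdxqj coqen vzo yvvzz dhb qtu eng xwmy qjga
Hunk 3: at line 1 remove [coqen,vzo] add [gxcj,lramo,eapr] -> 10 lines: tdxqj gxcj lramo eapr yvvzz dhb qtu eng xwmy qjga
Hunk 4: at line 3 remove [eapr,yvvzz] add [yuug,ktz] -> 10 lines: tdxqj gxcj lramo yuug ktz dhb qtu eng xwmy qjga
Final line 1: tdxqj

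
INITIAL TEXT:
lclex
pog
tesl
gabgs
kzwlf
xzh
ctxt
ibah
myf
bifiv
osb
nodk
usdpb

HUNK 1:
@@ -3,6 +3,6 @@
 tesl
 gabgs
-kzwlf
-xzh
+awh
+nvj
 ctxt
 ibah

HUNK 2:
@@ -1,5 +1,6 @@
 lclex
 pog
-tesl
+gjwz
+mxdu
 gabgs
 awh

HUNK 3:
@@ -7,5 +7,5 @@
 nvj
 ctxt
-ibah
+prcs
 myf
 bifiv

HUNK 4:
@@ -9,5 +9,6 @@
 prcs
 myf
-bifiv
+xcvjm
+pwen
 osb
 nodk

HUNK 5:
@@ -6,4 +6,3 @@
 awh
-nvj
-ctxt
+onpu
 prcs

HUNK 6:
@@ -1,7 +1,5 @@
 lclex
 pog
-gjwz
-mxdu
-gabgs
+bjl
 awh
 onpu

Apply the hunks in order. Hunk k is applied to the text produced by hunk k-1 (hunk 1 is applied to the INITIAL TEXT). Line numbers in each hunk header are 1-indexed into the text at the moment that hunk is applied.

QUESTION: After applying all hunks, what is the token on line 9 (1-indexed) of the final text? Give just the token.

Answer: pwen

Derivation:
Hunk 1: at line 3 remove [kzwlf,xzh] add [awh,nvj] -> 13 lines: lclex pog tesl gabgs awh nvj ctxt ibah myf bifiv osb nodk usdpb
Hunk 2: at line 1 remove [tesl] add [gjwz,mxdu] -> 14 lines: lclex pog gjwz mxdu gabgs awh nvj ctxt ibah myf bifiv osb nodk usdpb
Hunk 3: at line 7 remove [ibah] add [prcs] -> 14 lines: lclex pog gjwz mxdu gabgs awh nvj ctxt prcs myf bifiv osb nodk usdpb
Hunk 4: at line 9 remove [bifiv] add [xcvjm,pwen] -> 15 lines: lclex pog gjwz mxdu gabgs awh nvj ctxt prcs myf xcvjm pwen osb nodk usdpb
Hunk 5: at line 6 remove [nvj,ctxt] add [onpu] -> 14 lines: lclex pog gjwz mxdu gabgs awh onpu prcs myf xcvjm pwen osb nodk usdpb
Hunk 6: at line 1 remove [gjwz,mxdu,gabgs] add [bjl] -> 12 lines: lclex pog bjl awh onpu prcs myf xcvjm pwen osb nodk usdpb
Final line 9: pwen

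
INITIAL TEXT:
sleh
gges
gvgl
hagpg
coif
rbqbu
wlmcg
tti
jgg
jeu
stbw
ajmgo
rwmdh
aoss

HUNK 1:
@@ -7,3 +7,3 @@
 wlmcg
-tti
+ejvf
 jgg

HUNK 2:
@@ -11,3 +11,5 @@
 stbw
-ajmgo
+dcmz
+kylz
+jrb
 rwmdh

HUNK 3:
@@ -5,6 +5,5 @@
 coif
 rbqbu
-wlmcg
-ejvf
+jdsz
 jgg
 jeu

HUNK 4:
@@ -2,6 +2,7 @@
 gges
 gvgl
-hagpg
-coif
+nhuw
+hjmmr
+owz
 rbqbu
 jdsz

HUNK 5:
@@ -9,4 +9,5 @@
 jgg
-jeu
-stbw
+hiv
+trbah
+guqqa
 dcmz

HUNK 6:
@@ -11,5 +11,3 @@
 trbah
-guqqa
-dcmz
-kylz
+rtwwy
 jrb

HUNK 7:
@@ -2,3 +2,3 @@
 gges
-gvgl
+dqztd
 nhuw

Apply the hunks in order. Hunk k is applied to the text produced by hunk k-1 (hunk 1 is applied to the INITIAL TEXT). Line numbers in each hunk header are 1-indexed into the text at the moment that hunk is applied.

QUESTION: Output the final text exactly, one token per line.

Answer: sleh
gges
dqztd
nhuw
hjmmr
owz
rbqbu
jdsz
jgg
hiv
trbah
rtwwy
jrb
rwmdh
aoss

Derivation:
Hunk 1: at line 7 remove [tti] add [ejvf] -> 14 lines: sleh gges gvgl hagpg coif rbqbu wlmcg ejvf jgg jeu stbw ajmgo rwmdh aoss
Hunk 2: at line 11 remove [ajmgo] add [dcmz,kylz,jrb] -> 16 lines: sleh gges gvgl hagpg coif rbqbu wlmcg ejvf jgg jeu stbw dcmz kylz jrb rwmdh aoss
Hunk 3: at line 5 remove [wlmcg,ejvf] add [jdsz] -> 15 lines: sleh gges gvgl hagpg coif rbqbu jdsz jgg jeu stbw dcmz kylz jrb rwmdh aoss
Hunk 4: at line 2 remove [hagpg,coif] add [nhuw,hjmmr,owz] -> 16 lines: sleh gges gvgl nhuw hjmmr owz rbqbu jdsz jgg jeu stbw dcmz kylz jrb rwmdh aoss
Hunk 5: at line 9 remove [jeu,stbw] add [hiv,trbah,guqqa] -> 17 lines: sleh gges gvgl nhuw hjmmr owz rbqbu jdsz jgg hiv trbah guqqa dcmz kylz jrb rwmdh aoss
Hunk 6: at line 11 remove [guqqa,dcmz,kylz] add [rtwwy] -> 15 lines: sleh gges gvgl nhuw hjmmr owz rbqbu jdsz jgg hiv trbah rtwwy jrb rwmdh aoss
Hunk 7: at line 2 remove [gvgl] add [dqztd] -> 15 lines: sleh gges dqztd nhuw hjmmr owz rbqbu jdsz jgg hiv trbah rtwwy jrb rwmdh aoss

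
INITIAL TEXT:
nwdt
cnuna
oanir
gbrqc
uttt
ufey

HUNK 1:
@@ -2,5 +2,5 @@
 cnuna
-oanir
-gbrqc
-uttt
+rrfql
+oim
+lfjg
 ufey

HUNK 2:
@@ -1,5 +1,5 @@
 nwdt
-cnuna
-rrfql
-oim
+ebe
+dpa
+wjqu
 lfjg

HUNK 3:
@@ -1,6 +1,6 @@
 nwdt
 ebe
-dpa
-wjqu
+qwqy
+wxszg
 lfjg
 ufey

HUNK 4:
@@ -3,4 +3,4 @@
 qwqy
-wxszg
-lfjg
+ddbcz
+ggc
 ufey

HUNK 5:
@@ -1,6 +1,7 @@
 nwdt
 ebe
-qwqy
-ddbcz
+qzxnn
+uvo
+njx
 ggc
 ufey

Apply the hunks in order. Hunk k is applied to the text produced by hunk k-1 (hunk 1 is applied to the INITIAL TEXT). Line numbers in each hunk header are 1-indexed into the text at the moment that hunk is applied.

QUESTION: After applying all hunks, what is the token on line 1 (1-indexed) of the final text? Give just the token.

Hunk 1: at line 2 remove [oanir,gbrqc,uttt] add [rrfql,oim,lfjg] -> 6 lines: nwdt cnuna rrfql oim lfjg ufey
Hunk 2: at line 1 remove [cnuna,rrfql,oim] add [ebe,dpa,wjqu] -> 6 lines: nwdt ebe dpa wjqu lfjg ufey
Hunk 3: at line 1 remove [dpa,wjqu] add [qwqy,wxszg] -> 6 lines: nwdt ebe qwqy wxszg lfjg ufey
Hunk 4: at line 3 remove [wxszg,lfjg] add [ddbcz,ggc] -> 6 lines: nwdt ebe qwqy ddbcz ggc ufey
Hunk 5: at line 1 remove [qwqy,ddbcz] add [qzxnn,uvo,njx] -> 7 lines: nwdt ebe qzxnn uvo njx ggc ufey
Final line 1: nwdt

Answer: nwdt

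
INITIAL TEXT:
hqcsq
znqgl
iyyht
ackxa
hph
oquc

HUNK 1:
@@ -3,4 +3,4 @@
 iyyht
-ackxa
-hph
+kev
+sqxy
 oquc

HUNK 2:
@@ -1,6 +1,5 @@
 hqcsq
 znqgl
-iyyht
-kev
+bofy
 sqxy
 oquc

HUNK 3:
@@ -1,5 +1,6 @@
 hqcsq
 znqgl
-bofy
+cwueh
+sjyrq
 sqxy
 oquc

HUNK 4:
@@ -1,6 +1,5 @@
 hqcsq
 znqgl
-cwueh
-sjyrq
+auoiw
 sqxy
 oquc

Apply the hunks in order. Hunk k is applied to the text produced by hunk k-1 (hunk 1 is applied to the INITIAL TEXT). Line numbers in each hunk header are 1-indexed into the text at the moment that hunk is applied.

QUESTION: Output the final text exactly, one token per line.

Hunk 1: at line 3 remove [ackxa,hph] add [kev,sqxy] -> 6 lines: hqcsq znqgl iyyht kev sqxy oquc
Hunk 2: at line 1 remove [iyyht,kev] add [bofy] -> 5 lines: hqcsq znqgl bofy sqxy oquc
Hunk 3: at line 1 remove [bofy] add [cwueh,sjyrq] -> 6 lines: hqcsq znqgl cwueh sjyrq sqxy oquc
Hunk 4: at line 1 remove [cwueh,sjyrq] add [auoiw] -> 5 lines: hqcsq znqgl auoiw sqxy oquc

Answer: hqcsq
znqgl
auoiw
sqxy
oquc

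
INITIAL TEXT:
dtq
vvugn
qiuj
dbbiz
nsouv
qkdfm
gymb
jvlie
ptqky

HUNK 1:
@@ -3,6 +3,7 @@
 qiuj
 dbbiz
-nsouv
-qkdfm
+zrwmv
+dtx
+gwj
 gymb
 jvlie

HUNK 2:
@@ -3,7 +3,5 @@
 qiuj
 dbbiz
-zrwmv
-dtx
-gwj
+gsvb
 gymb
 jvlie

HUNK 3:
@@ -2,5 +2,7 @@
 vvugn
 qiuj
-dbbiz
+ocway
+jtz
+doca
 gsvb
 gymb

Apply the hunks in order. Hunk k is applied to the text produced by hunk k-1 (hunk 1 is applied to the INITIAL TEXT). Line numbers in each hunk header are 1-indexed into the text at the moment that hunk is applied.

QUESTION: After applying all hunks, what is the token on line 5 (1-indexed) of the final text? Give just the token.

Hunk 1: at line 3 remove [nsouv,qkdfm] add [zrwmv,dtx,gwj] -> 10 lines: dtq vvugn qiuj dbbiz zrwmv dtx gwj gymb jvlie ptqky
Hunk 2: at line 3 remove [zrwmv,dtx,gwj] add [gsvb] -> 8 lines: dtq vvugn qiuj dbbiz gsvb gymb jvlie ptqky
Hunk 3: at line 2 remove [dbbiz] add [ocway,jtz,doca] -> 10 lines: dtq vvugn qiuj ocway jtz doca gsvb gymb jvlie ptqky
Final line 5: jtz

Answer: jtz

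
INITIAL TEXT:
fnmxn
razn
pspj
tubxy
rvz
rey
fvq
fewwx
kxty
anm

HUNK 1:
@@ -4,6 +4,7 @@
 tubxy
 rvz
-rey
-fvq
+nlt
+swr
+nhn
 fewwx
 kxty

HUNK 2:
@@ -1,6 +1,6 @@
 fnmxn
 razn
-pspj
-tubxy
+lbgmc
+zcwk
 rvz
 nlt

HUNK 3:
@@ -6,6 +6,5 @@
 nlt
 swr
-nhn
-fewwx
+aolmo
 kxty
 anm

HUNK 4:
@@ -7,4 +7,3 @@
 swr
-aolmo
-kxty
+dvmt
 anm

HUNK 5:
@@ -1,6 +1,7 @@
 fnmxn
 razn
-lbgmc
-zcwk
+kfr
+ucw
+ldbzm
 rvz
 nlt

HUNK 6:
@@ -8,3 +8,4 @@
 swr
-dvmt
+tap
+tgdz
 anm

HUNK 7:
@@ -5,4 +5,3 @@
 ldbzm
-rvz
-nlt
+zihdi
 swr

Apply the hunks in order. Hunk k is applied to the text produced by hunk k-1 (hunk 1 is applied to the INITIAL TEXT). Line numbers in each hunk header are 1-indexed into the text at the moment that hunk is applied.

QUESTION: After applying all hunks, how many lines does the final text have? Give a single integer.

Answer: 10

Derivation:
Hunk 1: at line 4 remove [rey,fvq] add [nlt,swr,nhn] -> 11 lines: fnmxn razn pspj tubxy rvz nlt swr nhn fewwx kxty anm
Hunk 2: at line 1 remove [pspj,tubxy] add [lbgmc,zcwk] -> 11 lines: fnmxn razn lbgmc zcwk rvz nlt swr nhn fewwx kxty anm
Hunk 3: at line 6 remove [nhn,fewwx] add [aolmo] -> 10 lines: fnmxn razn lbgmc zcwk rvz nlt swr aolmo kxty anm
Hunk 4: at line 7 remove [aolmo,kxty] add [dvmt] -> 9 lines: fnmxn razn lbgmc zcwk rvz nlt swr dvmt anm
Hunk 5: at line 1 remove [lbgmc,zcwk] add [kfr,ucw,ldbzm] -> 10 lines: fnmxn razn kfr ucw ldbzm rvz nlt swr dvmt anm
Hunk 6: at line 8 remove [dvmt] add [tap,tgdz] -> 11 lines: fnmxn razn kfr ucw ldbzm rvz nlt swr tap tgdz anm
Hunk 7: at line 5 remove [rvz,nlt] add [zihdi] -> 10 lines: fnmxn razn kfr ucw ldbzm zihdi swr tap tgdz anm
Final line count: 10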